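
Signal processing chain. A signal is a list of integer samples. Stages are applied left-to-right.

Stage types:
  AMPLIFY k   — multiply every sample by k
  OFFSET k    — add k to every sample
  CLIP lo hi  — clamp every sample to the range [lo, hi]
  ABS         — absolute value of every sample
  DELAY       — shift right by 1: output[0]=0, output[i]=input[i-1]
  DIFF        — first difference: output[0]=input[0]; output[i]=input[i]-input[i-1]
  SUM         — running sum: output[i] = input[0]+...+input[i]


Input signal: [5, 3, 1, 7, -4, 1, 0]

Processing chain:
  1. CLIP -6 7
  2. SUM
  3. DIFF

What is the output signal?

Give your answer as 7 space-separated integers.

Answer: 5 3 1 7 -4 1 0

Derivation:
Input: [5, 3, 1, 7, -4, 1, 0]
Stage 1 (CLIP -6 7): clip(5,-6,7)=5, clip(3,-6,7)=3, clip(1,-6,7)=1, clip(7,-6,7)=7, clip(-4,-6,7)=-4, clip(1,-6,7)=1, clip(0,-6,7)=0 -> [5, 3, 1, 7, -4, 1, 0]
Stage 2 (SUM): sum[0..0]=5, sum[0..1]=8, sum[0..2]=9, sum[0..3]=16, sum[0..4]=12, sum[0..5]=13, sum[0..6]=13 -> [5, 8, 9, 16, 12, 13, 13]
Stage 3 (DIFF): s[0]=5, 8-5=3, 9-8=1, 16-9=7, 12-16=-4, 13-12=1, 13-13=0 -> [5, 3, 1, 7, -4, 1, 0]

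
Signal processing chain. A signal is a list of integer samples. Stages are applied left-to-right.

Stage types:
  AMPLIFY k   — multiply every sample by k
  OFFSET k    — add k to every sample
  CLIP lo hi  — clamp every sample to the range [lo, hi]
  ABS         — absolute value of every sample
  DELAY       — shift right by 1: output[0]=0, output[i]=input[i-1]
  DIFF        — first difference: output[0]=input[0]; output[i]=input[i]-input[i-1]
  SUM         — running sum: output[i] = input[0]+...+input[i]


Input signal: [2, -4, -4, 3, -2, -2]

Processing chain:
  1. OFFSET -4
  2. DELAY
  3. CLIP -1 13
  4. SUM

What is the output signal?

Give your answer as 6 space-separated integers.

Input: [2, -4, -4, 3, -2, -2]
Stage 1 (OFFSET -4): 2+-4=-2, -4+-4=-8, -4+-4=-8, 3+-4=-1, -2+-4=-6, -2+-4=-6 -> [-2, -8, -8, -1, -6, -6]
Stage 2 (DELAY): [0, -2, -8, -8, -1, -6] = [0, -2, -8, -8, -1, -6] -> [0, -2, -8, -8, -1, -6]
Stage 3 (CLIP -1 13): clip(0,-1,13)=0, clip(-2,-1,13)=-1, clip(-8,-1,13)=-1, clip(-8,-1,13)=-1, clip(-1,-1,13)=-1, clip(-6,-1,13)=-1 -> [0, -1, -1, -1, -1, -1]
Stage 4 (SUM): sum[0..0]=0, sum[0..1]=-1, sum[0..2]=-2, sum[0..3]=-3, sum[0..4]=-4, sum[0..5]=-5 -> [0, -1, -2, -3, -4, -5]

Answer: 0 -1 -2 -3 -4 -5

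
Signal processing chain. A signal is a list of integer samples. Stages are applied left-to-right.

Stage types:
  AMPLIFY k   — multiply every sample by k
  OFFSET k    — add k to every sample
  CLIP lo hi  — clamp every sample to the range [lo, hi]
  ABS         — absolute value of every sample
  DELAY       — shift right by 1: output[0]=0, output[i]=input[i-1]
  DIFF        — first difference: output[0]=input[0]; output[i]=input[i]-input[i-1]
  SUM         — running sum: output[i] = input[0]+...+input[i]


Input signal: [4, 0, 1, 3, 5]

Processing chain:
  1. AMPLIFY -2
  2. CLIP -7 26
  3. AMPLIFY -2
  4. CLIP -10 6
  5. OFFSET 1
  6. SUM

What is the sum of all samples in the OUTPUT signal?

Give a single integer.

Answer: 75

Derivation:
Input: [4, 0, 1, 3, 5]
Stage 1 (AMPLIFY -2): 4*-2=-8, 0*-2=0, 1*-2=-2, 3*-2=-6, 5*-2=-10 -> [-8, 0, -2, -6, -10]
Stage 2 (CLIP -7 26): clip(-8,-7,26)=-7, clip(0,-7,26)=0, clip(-2,-7,26)=-2, clip(-6,-7,26)=-6, clip(-10,-7,26)=-7 -> [-7, 0, -2, -6, -7]
Stage 3 (AMPLIFY -2): -7*-2=14, 0*-2=0, -2*-2=4, -6*-2=12, -7*-2=14 -> [14, 0, 4, 12, 14]
Stage 4 (CLIP -10 6): clip(14,-10,6)=6, clip(0,-10,6)=0, clip(4,-10,6)=4, clip(12,-10,6)=6, clip(14,-10,6)=6 -> [6, 0, 4, 6, 6]
Stage 5 (OFFSET 1): 6+1=7, 0+1=1, 4+1=5, 6+1=7, 6+1=7 -> [7, 1, 5, 7, 7]
Stage 6 (SUM): sum[0..0]=7, sum[0..1]=8, sum[0..2]=13, sum[0..3]=20, sum[0..4]=27 -> [7, 8, 13, 20, 27]
Output sum: 75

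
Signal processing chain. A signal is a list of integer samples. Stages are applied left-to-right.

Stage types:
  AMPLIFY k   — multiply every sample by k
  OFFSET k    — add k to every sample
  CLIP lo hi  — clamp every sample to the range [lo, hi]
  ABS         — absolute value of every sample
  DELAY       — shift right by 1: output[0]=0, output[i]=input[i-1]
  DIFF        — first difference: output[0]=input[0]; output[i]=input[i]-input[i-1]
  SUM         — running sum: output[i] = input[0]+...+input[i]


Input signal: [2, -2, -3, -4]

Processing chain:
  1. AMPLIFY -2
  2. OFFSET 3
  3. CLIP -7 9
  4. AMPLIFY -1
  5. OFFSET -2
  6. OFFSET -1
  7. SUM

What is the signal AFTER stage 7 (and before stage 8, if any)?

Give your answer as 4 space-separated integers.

Input: [2, -2, -3, -4]
Stage 1 (AMPLIFY -2): 2*-2=-4, -2*-2=4, -3*-2=6, -4*-2=8 -> [-4, 4, 6, 8]
Stage 2 (OFFSET 3): -4+3=-1, 4+3=7, 6+3=9, 8+3=11 -> [-1, 7, 9, 11]
Stage 3 (CLIP -7 9): clip(-1,-7,9)=-1, clip(7,-7,9)=7, clip(9,-7,9)=9, clip(11,-7,9)=9 -> [-1, 7, 9, 9]
Stage 4 (AMPLIFY -1): -1*-1=1, 7*-1=-7, 9*-1=-9, 9*-1=-9 -> [1, -7, -9, -9]
Stage 5 (OFFSET -2): 1+-2=-1, -7+-2=-9, -9+-2=-11, -9+-2=-11 -> [-1, -9, -11, -11]
Stage 6 (OFFSET -1): -1+-1=-2, -9+-1=-10, -11+-1=-12, -11+-1=-12 -> [-2, -10, -12, -12]
Stage 7 (SUM): sum[0..0]=-2, sum[0..1]=-12, sum[0..2]=-24, sum[0..3]=-36 -> [-2, -12, -24, -36]

Answer: -2 -12 -24 -36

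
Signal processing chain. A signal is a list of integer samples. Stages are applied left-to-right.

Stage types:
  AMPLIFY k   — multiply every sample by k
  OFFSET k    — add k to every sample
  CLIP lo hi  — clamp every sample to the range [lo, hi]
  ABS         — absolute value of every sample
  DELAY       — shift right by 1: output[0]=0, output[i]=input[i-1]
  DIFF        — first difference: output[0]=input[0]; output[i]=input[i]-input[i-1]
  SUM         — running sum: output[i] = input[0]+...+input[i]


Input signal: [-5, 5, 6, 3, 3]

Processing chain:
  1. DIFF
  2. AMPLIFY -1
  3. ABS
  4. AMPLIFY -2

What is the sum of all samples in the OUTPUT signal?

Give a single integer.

Answer: -38

Derivation:
Input: [-5, 5, 6, 3, 3]
Stage 1 (DIFF): s[0]=-5, 5--5=10, 6-5=1, 3-6=-3, 3-3=0 -> [-5, 10, 1, -3, 0]
Stage 2 (AMPLIFY -1): -5*-1=5, 10*-1=-10, 1*-1=-1, -3*-1=3, 0*-1=0 -> [5, -10, -1, 3, 0]
Stage 3 (ABS): |5|=5, |-10|=10, |-1|=1, |3|=3, |0|=0 -> [5, 10, 1, 3, 0]
Stage 4 (AMPLIFY -2): 5*-2=-10, 10*-2=-20, 1*-2=-2, 3*-2=-6, 0*-2=0 -> [-10, -20, -2, -6, 0]
Output sum: -38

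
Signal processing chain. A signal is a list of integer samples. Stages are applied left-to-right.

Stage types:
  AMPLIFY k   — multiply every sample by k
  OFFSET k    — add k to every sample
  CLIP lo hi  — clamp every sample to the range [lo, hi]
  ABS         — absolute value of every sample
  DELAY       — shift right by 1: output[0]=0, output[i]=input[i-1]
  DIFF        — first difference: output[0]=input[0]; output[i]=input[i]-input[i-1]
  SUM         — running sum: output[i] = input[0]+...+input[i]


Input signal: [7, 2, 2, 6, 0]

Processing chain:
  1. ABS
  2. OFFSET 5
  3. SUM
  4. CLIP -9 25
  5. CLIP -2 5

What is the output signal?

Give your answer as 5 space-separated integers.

Answer: 5 5 5 5 5

Derivation:
Input: [7, 2, 2, 6, 0]
Stage 1 (ABS): |7|=7, |2|=2, |2|=2, |6|=6, |0|=0 -> [7, 2, 2, 6, 0]
Stage 2 (OFFSET 5): 7+5=12, 2+5=7, 2+5=7, 6+5=11, 0+5=5 -> [12, 7, 7, 11, 5]
Stage 3 (SUM): sum[0..0]=12, sum[0..1]=19, sum[0..2]=26, sum[0..3]=37, sum[0..4]=42 -> [12, 19, 26, 37, 42]
Stage 4 (CLIP -9 25): clip(12,-9,25)=12, clip(19,-9,25)=19, clip(26,-9,25)=25, clip(37,-9,25)=25, clip(42,-9,25)=25 -> [12, 19, 25, 25, 25]
Stage 5 (CLIP -2 5): clip(12,-2,5)=5, clip(19,-2,5)=5, clip(25,-2,5)=5, clip(25,-2,5)=5, clip(25,-2,5)=5 -> [5, 5, 5, 5, 5]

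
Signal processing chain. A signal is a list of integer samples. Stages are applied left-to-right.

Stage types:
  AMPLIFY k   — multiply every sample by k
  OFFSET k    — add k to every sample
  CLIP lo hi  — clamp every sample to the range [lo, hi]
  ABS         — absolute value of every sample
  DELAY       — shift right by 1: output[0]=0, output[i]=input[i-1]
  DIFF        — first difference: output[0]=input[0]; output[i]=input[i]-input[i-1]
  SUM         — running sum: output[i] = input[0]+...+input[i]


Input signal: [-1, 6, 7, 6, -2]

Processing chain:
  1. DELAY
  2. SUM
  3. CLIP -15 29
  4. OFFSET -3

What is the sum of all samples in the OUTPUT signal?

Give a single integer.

Input: [-1, 6, 7, 6, -2]
Stage 1 (DELAY): [0, -1, 6, 7, 6] = [0, -1, 6, 7, 6] -> [0, -1, 6, 7, 6]
Stage 2 (SUM): sum[0..0]=0, sum[0..1]=-1, sum[0..2]=5, sum[0..3]=12, sum[0..4]=18 -> [0, -1, 5, 12, 18]
Stage 3 (CLIP -15 29): clip(0,-15,29)=0, clip(-1,-15,29)=-1, clip(5,-15,29)=5, clip(12,-15,29)=12, clip(18,-15,29)=18 -> [0, -1, 5, 12, 18]
Stage 4 (OFFSET -3): 0+-3=-3, -1+-3=-4, 5+-3=2, 12+-3=9, 18+-3=15 -> [-3, -4, 2, 9, 15]
Output sum: 19

Answer: 19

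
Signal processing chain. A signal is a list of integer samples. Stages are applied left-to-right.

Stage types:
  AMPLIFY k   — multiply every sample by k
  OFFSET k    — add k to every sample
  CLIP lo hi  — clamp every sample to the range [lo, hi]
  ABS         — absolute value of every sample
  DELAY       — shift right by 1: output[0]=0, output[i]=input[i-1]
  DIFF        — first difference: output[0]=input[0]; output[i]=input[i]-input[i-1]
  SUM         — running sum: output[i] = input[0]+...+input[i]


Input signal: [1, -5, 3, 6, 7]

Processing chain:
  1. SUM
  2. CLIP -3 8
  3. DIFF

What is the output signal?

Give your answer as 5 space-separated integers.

Input: [1, -5, 3, 6, 7]
Stage 1 (SUM): sum[0..0]=1, sum[0..1]=-4, sum[0..2]=-1, sum[0..3]=5, sum[0..4]=12 -> [1, -4, -1, 5, 12]
Stage 2 (CLIP -3 8): clip(1,-3,8)=1, clip(-4,-3,8)=-3, clip(-1,-3,8)=-1, clip(5,-3,8)=5, clip(12,-3,8)=8 -> [1, -3, -1, 5, 8]
Stage 3 (DIFF): s[0]=1, -3-1=-4, -1--3=2, 5--1=6, 8-5=3 -> [1, -4, 2, 6, 3]

Answer: 1 -4 2 6 3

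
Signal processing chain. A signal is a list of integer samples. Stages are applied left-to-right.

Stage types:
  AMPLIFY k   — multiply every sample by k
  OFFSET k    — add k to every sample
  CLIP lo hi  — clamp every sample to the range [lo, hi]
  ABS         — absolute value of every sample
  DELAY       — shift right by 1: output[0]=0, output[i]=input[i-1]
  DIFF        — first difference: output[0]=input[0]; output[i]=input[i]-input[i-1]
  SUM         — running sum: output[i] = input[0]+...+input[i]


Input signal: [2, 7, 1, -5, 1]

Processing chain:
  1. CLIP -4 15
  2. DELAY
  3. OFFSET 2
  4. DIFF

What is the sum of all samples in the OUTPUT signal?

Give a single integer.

Input: [2, 7, 1, -5, 1]
Stage 1 (CLIP -4 15): clip(2,-4,15)=2, clip(7,-4,15)=7, clip(1,-4,15)=1, clip(-5,-4,15)=-4, clip(1,-4,15)=1 -> [2, 7, 1, -4, 1]
Stage 2 (DELAY): [0, 2, 7, 1, -4] = [0, 2, 7, 1, -4] -> [0, 2, 7, 1, -4]
Stage 3 (OFFSET 2): 0+2=2, 2+2=4, 7+2=9, 1+2=3, -4+2=-2 -> [2, 4, 9, 3, -2]
Stage 4 (DIFF): s[0]=2, 4-2=2, 9-4=5, 3-9=-6, -2-3=-5 -> [2, 2, 5, -6, -5]
Output sum: -2

Answer: -2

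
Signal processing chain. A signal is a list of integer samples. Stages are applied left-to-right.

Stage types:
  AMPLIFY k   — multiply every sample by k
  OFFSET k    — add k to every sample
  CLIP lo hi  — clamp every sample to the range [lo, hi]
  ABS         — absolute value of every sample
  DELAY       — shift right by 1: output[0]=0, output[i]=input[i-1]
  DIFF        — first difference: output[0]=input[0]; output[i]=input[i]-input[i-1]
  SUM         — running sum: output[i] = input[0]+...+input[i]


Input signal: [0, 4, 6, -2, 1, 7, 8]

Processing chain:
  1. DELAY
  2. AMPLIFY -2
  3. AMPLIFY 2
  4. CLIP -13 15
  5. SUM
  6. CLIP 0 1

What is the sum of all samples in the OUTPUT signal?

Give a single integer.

Input: [0, 4, 6, -2, 1, 7, 8]
Stage 1 (DELAY): [0, 0, 4, 6, -2, 1, 7] = [0, 0, 4, 6, -2, 1, 7] -> [0, 0, 4, 6, -2, 1, 7]
Stage 2 (AMPLIFY -2): 0*-2=0, 0*-2=0, 4*-2=-8, 6*-2=-12, -2*-2=4, 1*-2=-2, 7*-2=-14 -> [0, 0, -8, -12, 4, -2, -14]
Stage 3 (AMPLIFY 2): 0*2=0, 0*2=0, -8*2=-16, -12*2=-24, 4*2=8, -2*2=-4, -14*2=-28 -> [0, 0, -16, -24, 8, -4, -28]
Stage 4 (CLIP -13 15): clip(0,-13,15)=0, clip(0,-13,15)=0, clip(-16,-13,15)=-13, clip(-24,-13,15)=-13, clip(8,-13,15)=8, clip(-4,-13,15)=-4, clip(-28,-13,15)=-13 -> [0, 0, -13, -13, 8, -4, -13]
Stage 5 (SUM): sum[0..0]=0, sum[0..1]=0, sum[0..2]=-13, sum[0..3]=-26, sum[0..4]=-18, sum[0..5]=-22, sum[0..6]=-35 -> [0, 0, -13, -26, -18, -22, -35]
Stage 6 (CLIP 0 1): clip(0,0,1)=0, clip(0,0,1)=0, clip(-13,0,1)=0, clip(-26,0,1)=0, clip(-18,0,1)=0, clip(-22,0,1)=0, clip(-35,0,1)=0 -> [0, 0, 0, 0, 0, 0, 0]
Output sum: 0

Answer: 0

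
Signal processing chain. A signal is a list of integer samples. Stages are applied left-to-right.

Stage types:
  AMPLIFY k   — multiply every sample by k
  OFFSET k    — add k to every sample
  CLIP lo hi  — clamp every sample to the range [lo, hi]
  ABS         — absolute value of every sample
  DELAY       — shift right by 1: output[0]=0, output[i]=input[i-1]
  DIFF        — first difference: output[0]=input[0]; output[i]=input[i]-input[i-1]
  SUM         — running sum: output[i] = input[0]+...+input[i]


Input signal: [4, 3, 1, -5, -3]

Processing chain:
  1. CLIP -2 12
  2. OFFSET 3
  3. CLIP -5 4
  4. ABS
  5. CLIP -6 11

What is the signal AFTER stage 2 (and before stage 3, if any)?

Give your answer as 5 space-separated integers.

Answer: 7 6 4 1 1

Derivation:
Input: [4, 3, 1, -5, -3]
Stage 1 (CLIP -2 12): clip(4,-2,12)=4, clip(3,-2,12)=3, clip(1,-2,12)=1, clip(-5,-2,12)=-2, clip(-3,-2,12)=-2 -> [4, 3, 1, -2, -2]
Stage 2 (OFFSET 3): 4+3=7, 3+3=6, 1+3=4, -2+3=1, -2+3=1 -> [7, 6, 4, 1, 1]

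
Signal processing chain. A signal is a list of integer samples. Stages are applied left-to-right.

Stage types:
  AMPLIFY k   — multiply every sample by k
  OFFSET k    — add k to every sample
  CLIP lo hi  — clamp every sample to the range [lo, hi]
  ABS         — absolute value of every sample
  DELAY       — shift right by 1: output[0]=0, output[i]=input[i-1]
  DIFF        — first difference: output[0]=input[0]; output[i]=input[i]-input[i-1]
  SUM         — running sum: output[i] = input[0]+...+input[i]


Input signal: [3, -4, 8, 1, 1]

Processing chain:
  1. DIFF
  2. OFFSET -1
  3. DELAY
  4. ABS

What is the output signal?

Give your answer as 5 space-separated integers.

Input: [3, -4, 8, 1, 1]
Stage 1 (DIFF): s[0]=3, -4-3=-7, 8--4=12, 1-8=-7, 1-1=0 -> [3, -7, 12, -7, 0]
Stage 2 (OFFSET -1): 3+-1=2, -7+-1=-8, 12+-1=11, -7+-1=-8, 0+-1=-1 -> [2, -8, 11, -8, -1]
Stage 3 (DELAY): [0, 2, -8, 11, -8] = [0, 2, -8, 11, -8] -> [0, 2, -8, 11, -8]
Stage 4 (ABS): |0|=0, |2|=2, |-8|=8, |11|=11, |-8|=8 -> [0, 2, 8, 11, 8]

Answer: 0 2 8 11 8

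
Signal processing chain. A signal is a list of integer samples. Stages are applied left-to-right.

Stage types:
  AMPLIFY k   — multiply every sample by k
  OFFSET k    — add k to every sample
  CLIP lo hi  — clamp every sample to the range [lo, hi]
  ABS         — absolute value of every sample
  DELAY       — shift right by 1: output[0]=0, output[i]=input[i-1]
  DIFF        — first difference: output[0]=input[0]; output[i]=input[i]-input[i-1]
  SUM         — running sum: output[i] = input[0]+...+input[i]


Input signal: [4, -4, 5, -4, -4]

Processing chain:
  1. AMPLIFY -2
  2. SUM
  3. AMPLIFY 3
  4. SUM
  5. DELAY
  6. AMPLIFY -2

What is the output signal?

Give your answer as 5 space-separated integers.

Answer: 0 48 48 108 120

Derivation:
Input: [4, -4, 5, -4, -4]
Stage 1 (AMPLIFY -2): 4*-2=-8, -4*-2=8, 5*-2=-10, -4*-2=8, -4*-2=8 -> [-8, 8, -10, 8, 8]
Stage 2 (SUM): sum[0..0]=-8, sum[0..1]=0, sum[0..2]=-10, sum[0..3]=-2, sum[0..4]=6 -> [-8, 0, -10, -2, 6]
Stage 3 (AMPLIFY 3): -8*3=-24, 0*3=0, -10*3=-30, -2*3=-6, 6*3=18 -> [-24, 0, -30, -6, 18]
Stage 4 (SUM): sum[0..0]=-24, sum[0..1]=-24, sum[0..2]=-54, sum[0..3]=-60, sum[0..4]=-42 -> [-24, -24, -54, -60, -42]
Stage 5 (DELAY): [0, -24, -24, -54, -60] = [0, -24, -24, -54, -60] -> [0, -24, -24, -54, -60]
Stage 6 (AMPLIFY -2): 0*-2=0, -24*-2=48, -24*-2=48, -54*-2=108, -60*-2=120 -> [0, 48, 48, 108, 120]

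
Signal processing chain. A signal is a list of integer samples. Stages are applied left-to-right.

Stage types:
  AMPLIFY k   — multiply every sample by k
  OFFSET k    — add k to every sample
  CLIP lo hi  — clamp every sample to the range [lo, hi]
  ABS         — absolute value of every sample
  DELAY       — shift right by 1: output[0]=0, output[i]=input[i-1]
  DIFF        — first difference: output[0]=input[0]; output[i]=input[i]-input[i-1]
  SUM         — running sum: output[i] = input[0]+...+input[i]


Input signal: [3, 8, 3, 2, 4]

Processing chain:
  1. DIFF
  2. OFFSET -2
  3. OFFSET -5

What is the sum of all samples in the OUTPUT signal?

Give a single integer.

Input: [3, 8, 3, 2, 4]
Stage 1 (DIFF): s[0]=3, 8-3=5, 3-8=-5, 2-3=-1, 4-2=2 -> [3, 5, -5, -1, 2]
Stage 2 (OFFSET -2): 3+-2=1, 5+-2=3, -5+-2=-7, -1+-2=-3, 2+-2=0 -> [1, 3, -7, -3, 0]
Stage 3 (OFFSET -5): 1+-5=-4, 3+-5=-2, -7+-5=-12, -3+-5=-8, 0+-5=-5 -> [-4, -2, -12, -8, -5]
Output sum: -31

Answer: -31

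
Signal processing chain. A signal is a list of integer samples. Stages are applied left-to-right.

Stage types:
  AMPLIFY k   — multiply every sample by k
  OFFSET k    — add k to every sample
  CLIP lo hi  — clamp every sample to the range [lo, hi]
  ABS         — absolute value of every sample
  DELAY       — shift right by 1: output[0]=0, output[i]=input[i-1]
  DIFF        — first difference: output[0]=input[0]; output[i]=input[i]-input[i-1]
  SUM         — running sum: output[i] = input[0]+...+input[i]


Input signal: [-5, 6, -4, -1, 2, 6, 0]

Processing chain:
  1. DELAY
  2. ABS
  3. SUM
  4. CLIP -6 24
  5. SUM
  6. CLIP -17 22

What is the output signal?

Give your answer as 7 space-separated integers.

Answer: 0 5 16 22 22 22 22

Derivation:
Input: [-5, 6, -4, -1, 2, 6, 0]
Stage 1 (DELAY): [0, -5, 6, -4, -1, 2, 6] = [0, -5, 6, -4, -1, 2, 6] -> [0, -5, 6, -4, -1, 2, 6]
Stage 2 (ABS): |0|=0, |-5|=5, |6|=6, |-4|=4, |-1|=1, |2|=2, |6|=6 -> [0, 5, 6, 4, 1, 2, 6]
Stage 3 (SUM): sum[0..0]=0, sum[0..1]=5, sum[0..2]=11, sum[0..3]=15, sum[0..4]=16, sum[0..5]=18, sum[0..6]=24 -> [0, 5, 11, 15, 16, 18, 24]
Stage 4 (CLIP -6 24): clip(0,-6,24)=0, clip(5,-6,24)=5, clip(11,-6,24)=11, clip(15,-6,24)=15, clip(16,-6,24)=16, clip(18,-6,24)=18, clip(24,-6,24)=24 -> [0, 5, 11, 15, 16, 18, 24]
Stage 5 (SUM): sum[0..0]=0, sum[0..1]=5, sum[0..2]=16, sum[0..3]=31, sum[0..4]=47, sum[0..5]=65, sum[0..6]=89 -> [0, 5, 16, 31, 47, 65, 89]
Stage 6 (CLIP -17 22): clip(0,-17,22)=0, clip(5,-17,22)=5, clip(16,-17,22)=16, clip(31,-17,22)=22, clip(47,-17,22)=22, clip(65,-17,22)=22, clip(89,-17,22)=22 -> [0, 5, 16, 22, 22, 22, 22]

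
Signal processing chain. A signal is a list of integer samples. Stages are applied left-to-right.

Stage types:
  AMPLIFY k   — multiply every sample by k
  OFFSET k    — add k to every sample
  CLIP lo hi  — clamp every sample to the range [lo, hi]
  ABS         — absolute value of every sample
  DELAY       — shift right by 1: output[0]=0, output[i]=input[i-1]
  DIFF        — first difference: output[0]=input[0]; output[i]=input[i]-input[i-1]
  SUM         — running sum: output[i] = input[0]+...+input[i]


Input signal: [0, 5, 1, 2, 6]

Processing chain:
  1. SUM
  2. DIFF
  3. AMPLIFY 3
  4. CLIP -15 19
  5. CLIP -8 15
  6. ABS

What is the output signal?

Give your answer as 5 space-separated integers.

Input: [0, 5, 1, 2, 6]
Stage 1 (SUM): sum[0..0]=0, sum[0..1]=5, sum[0..2]=6, sum[0..3]=8, sum[0..4]=14 -> [0, 5, 6, 8, 14]
Stage 2 (DIFF): s[0]=0, 5-0=5, 6-5=1, 8-6=2, 14-8=6 -> [0, 5, 1, 2, 6]
Stage 3 (AMPLIFY 3): 0*3=0, 5*3=15, 1*3=3, 2*3=6, 6*3=18 -> [0, 15, 3, 6, 18]
Stage 4 (CLIP -15 19): clip(0,-15,19)=0, clip(15,-15,19)=15, clip(3,-15,19)=3, clip(6,-15,19)=6, clip(18,-15,19)=18 -> [0, 15, 3, 6, 18]
Stage 5 (CLIP -8 15): clip(0,-8,15)=0, clip(15,-8,15)=15, clip(3,-8,15)=3, clip(6,-8,15)=6, clip(18,-8,15)=15 -> [0, 15, 3, 6, 15]
Stage 6 (ABS): |0|=0, |15|=15, |3|=3, |6|=6, |15|=15 -> [0, 15, 3, 6, 15]

Answer: 0 15 3 6 15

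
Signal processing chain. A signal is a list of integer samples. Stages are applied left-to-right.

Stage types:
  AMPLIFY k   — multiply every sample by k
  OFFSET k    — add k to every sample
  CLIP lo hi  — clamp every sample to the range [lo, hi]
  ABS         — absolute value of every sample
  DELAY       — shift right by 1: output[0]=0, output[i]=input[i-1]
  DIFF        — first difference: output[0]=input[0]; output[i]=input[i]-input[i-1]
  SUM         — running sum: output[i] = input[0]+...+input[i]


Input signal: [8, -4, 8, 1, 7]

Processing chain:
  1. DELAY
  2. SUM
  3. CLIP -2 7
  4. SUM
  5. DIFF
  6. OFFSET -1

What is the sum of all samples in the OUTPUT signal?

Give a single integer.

Answer: 20

Derivation:
Input: [8, -4, 8, 1, 7]
Stage 1 (DELAY): [0, 8, -4, 8, 1] = [0, 8, -4, 8, 1] -> [0, 8, -4, 8, 1]
Stage 2 (SUM): sum[0..0]=0, sum[0..1]=8, sum[0..2]=4, sum[0..3]=12, sum[0..4]=13 -> [0, 8, 4, 12, 13]
Stage 3 (CLIP -2 7): clip(0,-2,7)=0, clip(8,-2,7)=7, clip(4,-2,7)=4, clip(12,-2,7)=7, clip(13,-2,7)=7 -> [0, 7, 4, 7, 7]
Stage 4 (SUM): sum[0..0]=0, sum[0..1]=7, sum[0..2]=11, sum[0..3]=18, sum[0..4]=25 -> [0, 7, 11, 18, 25]
Stage 5 (DIFF): s[0]=0, 7-0=7, 11-7=4, 18-11=7, 25-18=7 -> [0, 7, 4, 7, 7]
Stage 6 (OFFSET -1): 0+-1=-1, 7+-1=6, 4+-1=3, 7+-1=6, 7+-1=6 -> [-1, 6, 3, 6, 6]
Output sum: 20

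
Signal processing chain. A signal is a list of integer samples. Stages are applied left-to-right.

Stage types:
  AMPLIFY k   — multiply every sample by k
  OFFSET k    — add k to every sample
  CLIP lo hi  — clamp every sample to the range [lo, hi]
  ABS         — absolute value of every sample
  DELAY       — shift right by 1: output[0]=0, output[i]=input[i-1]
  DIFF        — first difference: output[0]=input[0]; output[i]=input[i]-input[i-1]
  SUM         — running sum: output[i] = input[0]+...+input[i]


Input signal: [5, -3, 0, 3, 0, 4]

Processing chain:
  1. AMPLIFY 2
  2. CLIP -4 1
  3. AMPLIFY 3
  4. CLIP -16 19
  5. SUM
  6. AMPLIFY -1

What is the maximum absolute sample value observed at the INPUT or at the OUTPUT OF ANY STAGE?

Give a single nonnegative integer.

Answer: 12

Derivation:
Input: [5, -3, 0, 3, 0, 4] (max |s|=5)
Stage 1 (AMPLIFY 2): 5*2=10, -3*2=-6, 0*2=0, 3*2=6, 0*2=0, 4*2=8 -> [10, -6, 0, 6, 0, 8] (max |s|=10)
Stage 2 (CLIP -4 1): clip(10,-4,1)=1, clip(-6,-4,1)=-4, clip(0,-4,1)=0, clip(6,-4,1)=1, clip(0,-4,1)=0, clip(8,-4,1)=1 -> [1, -4, 0, 1, 0, 1] (max |s|=4)
Stage 3 (AMPLIFY 3): 1*3=3, -4*3=-12, 0*3=0, 1*3=3, 0*3=0, 1*3=3 -> [3, -12, 0, 3, 0, 3] (max |s|=12)
Stage 4 (CLIP -16 19): clip(3,-16,19)=3, clip(-12,-16,19)=-12, clip(0,-16,19)=0, clip(3,-16,19)=3, clip(0,-16,19)=0, clip(3,-16,19)=3 -> [3, -12, 0, 3, 0, 3] (max |s|=12)
Stage 5 (SUM): sum[0..0]=3, sum[0..1]=-9, sum[0..2]=-9, sum[0..3]=-6, sum[0..4]=-6, sum[0..5]=-3 -> [3, -9, -9, -6, -6, -3] (max |s|=9)
Stage 6 (AMPLIFY -1): 3*-1=-3, -9*-1=9, -9*-1=9, -6*-1=6, -6*-1=6, -3*-1=3 -> [-3, 9, 9, 6, 6, 3] (max |s|=9)
Overall max amplitude: 12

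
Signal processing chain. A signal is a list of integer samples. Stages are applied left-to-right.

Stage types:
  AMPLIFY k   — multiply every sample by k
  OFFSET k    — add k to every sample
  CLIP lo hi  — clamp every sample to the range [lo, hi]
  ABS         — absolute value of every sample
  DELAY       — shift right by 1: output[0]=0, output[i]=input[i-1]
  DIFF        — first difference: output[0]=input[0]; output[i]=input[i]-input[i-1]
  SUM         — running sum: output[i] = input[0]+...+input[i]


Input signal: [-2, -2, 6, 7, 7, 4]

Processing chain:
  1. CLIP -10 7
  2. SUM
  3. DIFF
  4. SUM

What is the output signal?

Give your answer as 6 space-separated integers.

Answer: -2 -4 2 9 16 20

Derivation:
Input: [-2, -2, 6, 7, 7, 4]
Stage 1 (CLIP -10 7): clip(-2,-10,7)=-2, clip(-2,-10,7)=-2, clip(6,-10,7)=6, clip(7,-10,7)=7, clip(7,-10,7)=7, clip(4,-10,7)=4 -> [-2, -2, 6, 7, 7, 4]
Stage 2 (SUM): sum[0..0]=-2, sum[0..1]=-4, sum[0..2]=2, sum[0..3]=9, sum[0..4]=16, sum[0..5]=20 -> [-2, -4, 2, 9, 16, 20]
Stage 3 (DIFF): s[0]=-2, -4--2=-2, 2--4=6, 9-2=7, 16-9=7, 20-16=4 -> [-2, -2, 6, 7, 7, 4]
Stage 4 (SUM): sum[0..0]=-2, sum[0..1]=-4, sum[0..2]=2, sum[0..3]=9, sum[0..4]=16, sum[0..5]=20 -> [-2, -4, 2, 9, 16, 20]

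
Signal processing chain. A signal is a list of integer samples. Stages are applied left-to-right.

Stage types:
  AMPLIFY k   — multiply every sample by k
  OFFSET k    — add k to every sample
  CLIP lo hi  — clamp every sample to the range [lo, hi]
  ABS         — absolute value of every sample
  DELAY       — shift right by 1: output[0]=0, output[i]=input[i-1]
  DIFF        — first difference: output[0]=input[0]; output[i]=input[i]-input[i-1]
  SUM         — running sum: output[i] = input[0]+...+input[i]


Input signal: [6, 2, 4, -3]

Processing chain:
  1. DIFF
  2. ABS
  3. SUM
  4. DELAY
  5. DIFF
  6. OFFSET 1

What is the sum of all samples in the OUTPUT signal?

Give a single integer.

Input: [6, 2, 4, -3]
Stage 1 (DIFF): s[0]=6, 2-6=-4, 4-2=2, -3-4=-7 -> [6, -4, 2, -7]
Stage 2 (ABS): |6|=6, |-4|=4, |2|=2, |-7|=7 -> [6, 4, 2, 7]
Stage 3 (SUM): sum[0..0]=6, sum[0..1]=10, sum[0..2]=12, sum[0..3]=19 -> [6, 10, 12, 19]
Stage 4 (DELAY): [0, 6, 10, 12] = [0, 6, 10, 12] -> [0, 6, 10, 12]
Stage 5 (DIFF): s[0]=0, 6-0=6, 10-6=4, 12-10=2 -> [0, 6, 4, 2]
Stage 6 (OFFSET 1): 0+1=1, 6+1=7, 4+1=5, 2+1=3 -> [1, 7, 5, 3]
Output sum: 16

Answer: 16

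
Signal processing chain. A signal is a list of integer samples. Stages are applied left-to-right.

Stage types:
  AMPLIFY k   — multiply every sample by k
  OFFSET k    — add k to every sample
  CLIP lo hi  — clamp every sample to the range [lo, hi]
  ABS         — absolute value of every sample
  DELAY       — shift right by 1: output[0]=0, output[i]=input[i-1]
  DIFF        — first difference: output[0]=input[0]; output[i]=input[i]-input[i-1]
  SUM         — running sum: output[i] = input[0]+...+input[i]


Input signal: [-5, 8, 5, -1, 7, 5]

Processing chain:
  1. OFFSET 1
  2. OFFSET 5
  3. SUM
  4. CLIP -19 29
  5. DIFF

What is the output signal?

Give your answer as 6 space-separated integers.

Answer: 1 14 11 3 0 0

Derivation:
Input: [-5, 8, 5, -1, 7, 5]
Stage 1 (OFFSET 1): -5+1=-4, 8+1=9, 5+1=6, -1+1=0, 7+1=8, 5+1=6 -> [-4, 9, 6, 0, 8, 6]
Stage 2 (OFFSET 5): -4+5=1, 9+5=14, 6+5=11, 0+5=5, 8+5=13, 6+5=11 -> [1, 14, 11, 5, 13, 11]
Stage 3 (SUM): sum[0..0]=1, sum[0..1]=15, sum[0..2]=26, sum[0..3]=31, sum[0..4]=44, sum[0..5]=55 -> [1, 15, 26, 31, 44, 55]
Stage 4 (CLIP -19 29): clip(1,-19,29)=1, clip(15,-19,29)=15, clip(26,-19,29)=26, clip(31,-19,29)=29, clip(44,-19,29)=29, clip(55,-19,29)=29 -> [1, 15, 26, 29, 29, 29]
Stage 5 (DIFF): s[0]=1, 15-1=14, 26-15=11, 29-26=3, 29-29=0, 29-29=0 -> [1, 14, 11, 3, 0, 0]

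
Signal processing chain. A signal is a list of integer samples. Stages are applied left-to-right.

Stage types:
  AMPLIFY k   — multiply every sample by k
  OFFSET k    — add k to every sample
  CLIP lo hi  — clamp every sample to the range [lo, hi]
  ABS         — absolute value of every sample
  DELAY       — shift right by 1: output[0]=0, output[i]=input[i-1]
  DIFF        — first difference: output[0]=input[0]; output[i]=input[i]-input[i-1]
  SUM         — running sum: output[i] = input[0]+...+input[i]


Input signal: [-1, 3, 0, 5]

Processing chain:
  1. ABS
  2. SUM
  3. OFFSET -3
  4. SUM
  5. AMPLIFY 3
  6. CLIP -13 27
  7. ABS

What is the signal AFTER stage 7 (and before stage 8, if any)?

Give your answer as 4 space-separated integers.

Input: [-1, 3, 0, 5]
Stage 1 (ABS): |-1|=1, |3|=3, |0|=0, |5|=5 -> [1, 3, 0, 5]
Stage 2 (SUM): sum[0..0]=1, sum[0..1]=4, sum[0..2]=4, sum[0..3]=9 -> [1, 4, 4, 9]
Stage 3 (OFFSET -3): 1+-3=-2, 4+-3=1, 4+-3=1, 9+-3=6 -> [-2, 1, 1, 6]
Stage 4 (SUM): sum[0..0]=-2, sum[0..1]=-1, sum[0..2]=0, sum[0..3]=6 -> [-2, -1, 0, 6]
Stage 5 (AMPLIFY 3): -2*3=-6, -1*3=-3, 0*3=0, 6*3=18 -> [-6, -3, 0, 18]
Stage 6 (CLIP -13 27): clip(-6,-13,27)=-6, clip(-3,-13,27)=-3, clip(0,-13,27)=0, clip(18,-13,27)=18 -> [-6, -3, 0, 18]
Stage 7 (ABS): |-6|=6, |-3|=3, |0|=0, |18|=18 -> [6, 3, 0, 18]

Answer: 6 3 0 18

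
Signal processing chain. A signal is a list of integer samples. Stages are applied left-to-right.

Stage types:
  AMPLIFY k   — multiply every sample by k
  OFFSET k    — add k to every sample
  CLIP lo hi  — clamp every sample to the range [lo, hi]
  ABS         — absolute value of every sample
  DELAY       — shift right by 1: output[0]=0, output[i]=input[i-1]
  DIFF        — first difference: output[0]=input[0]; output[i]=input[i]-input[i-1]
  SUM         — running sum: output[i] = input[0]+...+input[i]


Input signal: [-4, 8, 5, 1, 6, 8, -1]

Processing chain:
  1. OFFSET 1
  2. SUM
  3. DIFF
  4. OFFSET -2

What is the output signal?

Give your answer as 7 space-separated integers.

Answer: -5 7 4 0 5 7 -2

Derivation:
Input: [-4, 8, 5, 1, 6, 8, -1]
Stage 1 (OFFSET 1): -4+1=-3, 8+1=9, 5+1=6, 1+1=2, 6+1=7, 8+1=9, -1+1=0 -> [-3, 9, 6, 2, 7, 9, 0]
Stage 2 (SUM): sum[0..0]=-3, sum[0..1]=6, sum[0..2]=12, sum[0..3]=14, sum[0..4]=21, sum[0..5]=30, sum[0..6]=30 -> [-3, 6, 12, 14, 21, 30, 30]
Stage 3 (DIFF): s[0]=-3, 6--3=9, 12-6=6, 14-12=2, 21-14=7, 30-21=9, 30-30=0 -> [-3, 9, 6, 2, 7, 9, 0]
Stage 4 (OFFSET -2): -3+-2=-5, 9+-2=7, 6+-2=4, 2+-2=0, 7+-2=5, 9+-2=7, 0+-2=-2 -> [-5, 7, 4, 0, 5, 7, -2]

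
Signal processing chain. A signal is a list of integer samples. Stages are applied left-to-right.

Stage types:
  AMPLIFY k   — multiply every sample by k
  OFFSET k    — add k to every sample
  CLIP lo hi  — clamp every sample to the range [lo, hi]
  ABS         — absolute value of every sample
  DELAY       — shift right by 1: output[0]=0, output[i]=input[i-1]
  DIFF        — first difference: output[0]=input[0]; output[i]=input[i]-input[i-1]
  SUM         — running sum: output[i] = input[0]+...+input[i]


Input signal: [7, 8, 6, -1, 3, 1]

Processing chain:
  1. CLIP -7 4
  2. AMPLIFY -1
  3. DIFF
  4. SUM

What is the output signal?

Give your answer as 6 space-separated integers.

Input: [7, 8, 6, -1, 3, 1]
Stage 1 (CLIP -7 4): clip(7,-7,4)=4, clip(8,-7,4)=4, clip(6,-7,4)=4, clip(-1,-7,4)=-1, clip(3,-7,4)=3, clip(1,-7,4)=1 -> [4, 4, 4, -1, 3, 1]
Stage 2 (AMPLIFY -1): 4*-1=-4, 4*-1=-4, 4*-1=-4, -1*-1=1, 3*-1=-3, 1*-1=-1 -> [-4, -4, -4, 1, -3, -1]
Stage 3 (DIFF): s[0]=-4, -4--4=0, -4--4=0, 1--4=5, -3-1=-4, -1--3=2 -> [-4, 0, 0, 5, -4, 2]
Stage 4 (SUM): sum[0..0]=-4, sum[0..1]=-4, sum[0..2]=-4, sum[0..3]=1, sum[0..4]=-3, sum[0..5]=-1 -> [-4, -4, -4, 1, -3, -1]

Answer: -4 -4 -4 1 -3 -1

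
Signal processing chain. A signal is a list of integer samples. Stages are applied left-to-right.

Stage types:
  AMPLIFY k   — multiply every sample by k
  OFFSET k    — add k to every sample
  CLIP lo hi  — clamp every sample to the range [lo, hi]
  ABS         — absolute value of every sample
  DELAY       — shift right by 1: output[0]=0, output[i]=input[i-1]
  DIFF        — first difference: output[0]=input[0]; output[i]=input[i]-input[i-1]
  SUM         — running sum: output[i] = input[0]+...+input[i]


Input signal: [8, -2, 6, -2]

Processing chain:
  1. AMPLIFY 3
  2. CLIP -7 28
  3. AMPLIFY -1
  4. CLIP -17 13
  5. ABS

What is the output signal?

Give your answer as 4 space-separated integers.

Answer: 17 6 17 6

Derivation:
Input: [8, -2, 6, -2]
Stage 1 (AMPLIFY 3): 8*3=24, -2*3=-6, 6*3=18, -2*3=-6 -> [24, -6, 18, -6]
Stage 2 (CLIP -7 28): clip(24,-7,28)=24, clip(-6,-7,28)=-6, clip(18,-7,28)=18, clip(-6,-7,28)=-6 -> [24, -6, 18, -6]
Stage 3 (AMPLIFY -1): 24*-1=-24, -6*-1=6, 18*-1=-18, -6*-1=6 -> [-24, 6, -18, 6]
Stage 4 (CLIP -17 13): clip(-24,-17,13)=-17, clip(6,-17,13)=6, clip(-18,-17,13)=-17, clip(6,-17,13)=6 -> [-17, 6, -17, 6]
Stage 5 (ABS): |-17|=17, |6|=6, |-17|=17, |6|=6 -> [17, 6, 17, 6]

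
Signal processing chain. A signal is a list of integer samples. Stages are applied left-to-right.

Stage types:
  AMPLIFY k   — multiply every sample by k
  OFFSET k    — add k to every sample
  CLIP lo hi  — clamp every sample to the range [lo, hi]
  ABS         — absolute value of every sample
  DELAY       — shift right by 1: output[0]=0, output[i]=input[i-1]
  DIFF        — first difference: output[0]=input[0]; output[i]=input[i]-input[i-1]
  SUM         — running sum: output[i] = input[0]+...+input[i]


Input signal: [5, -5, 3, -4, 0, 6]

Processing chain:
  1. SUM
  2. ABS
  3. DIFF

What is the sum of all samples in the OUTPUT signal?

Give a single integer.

Answer: 5

Derivation:
Input: [5, -5, 3, -4, 0, 6]
Stage 1 (SUM): sum[0..0]=5, sum[0..1]=0, sum[0..2]=3, sum[0..3]=-1, sum[0..4]=-1, sum[0..5]=5 -> [5, 0, 3, -1, -1, 5]
Stage 2 (ABS): |5|=5, |0|=0, |3|=3, |-1|=1, |-1|=1, |5|=5 -> [5, 0, 3, 1, 1, 5]
Stage 3 (DIFF): s[0]=5, 0-5=-5, 3-0=3, 1-3=-2, 1-1=0, 5-1=4 -> [5, -5, 3, -2, 0, 4]
Output sum: 5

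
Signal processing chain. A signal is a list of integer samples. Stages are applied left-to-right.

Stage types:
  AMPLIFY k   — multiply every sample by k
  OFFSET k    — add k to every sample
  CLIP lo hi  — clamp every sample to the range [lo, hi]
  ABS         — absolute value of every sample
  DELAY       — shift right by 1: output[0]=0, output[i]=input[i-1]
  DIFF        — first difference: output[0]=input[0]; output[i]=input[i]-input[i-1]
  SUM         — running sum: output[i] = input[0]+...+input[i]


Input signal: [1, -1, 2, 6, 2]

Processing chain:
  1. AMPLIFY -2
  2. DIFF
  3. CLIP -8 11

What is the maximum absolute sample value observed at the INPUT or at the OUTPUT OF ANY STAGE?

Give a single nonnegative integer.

Input: [1, -1, 2, 6, 2] (max |s|=6)
Stage 1 (AMPLIFY -2): 1*-2=-2, -1*-2=2, 2*-2=-4, 6*-2=-12, 2*-2=-4 -> [-2, 2, -4, -12, -4] (max |s|=12)
Stage 2 (DIFF): s[0]=-2, 2--2=4, -4-2=-6, -12--4=-8, -4--12=8 -> [-2, 4, -6, -8, 8] (max |s|=8)
Stage 3 (CLIP -8 11): clip(-2,-8,11)=-2, clip(4,-8,11)=4, clip(-6,-8,11)=-6, clip(-8,-8,11)=-8, clip(8,-8,11)=8 -> [-2, 4, -6, -8, 8] (max |s|=8)
Overall max amplitude: 12

Answer: 12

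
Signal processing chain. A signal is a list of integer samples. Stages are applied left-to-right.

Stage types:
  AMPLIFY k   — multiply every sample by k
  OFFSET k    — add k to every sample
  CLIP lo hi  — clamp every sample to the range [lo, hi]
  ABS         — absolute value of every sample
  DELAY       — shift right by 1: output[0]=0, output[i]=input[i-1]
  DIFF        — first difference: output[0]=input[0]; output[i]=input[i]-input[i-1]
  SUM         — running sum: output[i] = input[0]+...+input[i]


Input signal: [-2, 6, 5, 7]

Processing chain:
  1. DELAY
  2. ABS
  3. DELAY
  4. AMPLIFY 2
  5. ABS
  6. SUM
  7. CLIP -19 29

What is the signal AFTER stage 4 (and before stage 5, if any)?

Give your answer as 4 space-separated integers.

Input: [-2, 6, 5, 7]
Stage 1 (DELAY): [0, -2, 6, 5] = [0, -2, 6, 5] -> [0, -2, 6, 5]
Stage 2 (ABS): |0|=0, |-2|=2, |6|=6, |5|=5 -> [0, 2, 6, 5]
Stage 3 (DELAY): [0, 0, 2, 6] = [0, 0, 2, 6] -> [0, 0, 2, 6]
Stage 4 (AMPLIFY 2): 0*2=0, 0*2=0, 2*2=4, 6*2=12 -> [0, 0, 4, 12]

Answer: 0 0 4 12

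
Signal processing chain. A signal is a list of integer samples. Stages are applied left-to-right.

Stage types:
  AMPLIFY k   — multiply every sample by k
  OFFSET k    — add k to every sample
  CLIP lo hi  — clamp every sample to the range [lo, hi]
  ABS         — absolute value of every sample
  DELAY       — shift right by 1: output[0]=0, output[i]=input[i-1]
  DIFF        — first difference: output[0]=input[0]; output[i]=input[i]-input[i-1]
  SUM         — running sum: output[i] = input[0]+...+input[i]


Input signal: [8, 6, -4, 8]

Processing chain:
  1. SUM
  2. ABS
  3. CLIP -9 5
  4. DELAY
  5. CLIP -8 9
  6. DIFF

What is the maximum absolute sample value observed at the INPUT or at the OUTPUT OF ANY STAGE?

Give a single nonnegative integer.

Answer: 18

Derivation:
Input: [8, 6, -4, 8] (max |s|=8)
Stage 1 (SUM): sum[0..0]=8, sum[0..1]=14, sum[0..2]=10, sum[0..3]=18 -> [8, 14, 10, 18] (max |s|=18)
Stage 2 (ABS): |8|=8, |14|=14, |10|=10, |18|=18 -> [8, 14, 10, 18] (max |s|=18)
Stage 3 (CLIP -9 5): clip(8,-9,5)=5, clip(14,-9,5)=5, clip(10,-9,5)=5, clip(18,-9,5)=5 -> [5, 5, 5, 5] (max |s|=5)
Stage 4 (DELAY): [0, 5, 5, 5] = [0, 5, 5, 5] -> [0, 5, 5, 5] (max |s|=5)
Stage 5 (CLIP -8 9): clip(0,-8,9)=0, clip(5,-8,9)=5, clip(5,-8,9)=5, clip(5,-8,9)=5 -> [0, 5, 5, 5] (max |s|=5)
Stage 6 (DIFF): s[0]=0, 5-0=5, 5-5=0, 5-5=0 -> [0, 5, 0, 0] (max |s|=5)
Overall max amplitude: 18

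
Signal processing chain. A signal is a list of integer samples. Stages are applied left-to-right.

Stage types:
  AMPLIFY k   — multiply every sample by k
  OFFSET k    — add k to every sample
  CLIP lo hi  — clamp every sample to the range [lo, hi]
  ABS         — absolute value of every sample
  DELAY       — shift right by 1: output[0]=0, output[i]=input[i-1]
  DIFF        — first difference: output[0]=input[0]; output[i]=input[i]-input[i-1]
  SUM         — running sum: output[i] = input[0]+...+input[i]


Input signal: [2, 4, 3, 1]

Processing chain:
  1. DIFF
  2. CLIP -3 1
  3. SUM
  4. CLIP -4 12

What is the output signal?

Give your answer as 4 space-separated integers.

Input: [2, 4, 3, 1]
Stage 1 (DIFF): s[0]=2, 4-2=2, 3-4=-1, 1-3=-2 -> [2, 2, -1, -2]
Stage 2 (CLIP -3 1): clip(2,-3,1)=1, clip(2,-3,1)=1, clip(-1,-3,1)=-1, clip(-2,-3,1)=-2 -> [1, 1, -1, -2]
Stage 3 (SUM): sum[0..0]=1, sum[0..1]=2, sum[0..2]=1, sum[0..3]=-1 -> [1, 2, 1, -1]
Stage 4 (CLIP -4 12): clip(1,-4,12)=1, clip(2,-4,12)=2, clip(1,-4,12)=1, clip(-1,-4,12)=-1 -> [1, 2, 1, -1]

Answer: 1 2 1 -1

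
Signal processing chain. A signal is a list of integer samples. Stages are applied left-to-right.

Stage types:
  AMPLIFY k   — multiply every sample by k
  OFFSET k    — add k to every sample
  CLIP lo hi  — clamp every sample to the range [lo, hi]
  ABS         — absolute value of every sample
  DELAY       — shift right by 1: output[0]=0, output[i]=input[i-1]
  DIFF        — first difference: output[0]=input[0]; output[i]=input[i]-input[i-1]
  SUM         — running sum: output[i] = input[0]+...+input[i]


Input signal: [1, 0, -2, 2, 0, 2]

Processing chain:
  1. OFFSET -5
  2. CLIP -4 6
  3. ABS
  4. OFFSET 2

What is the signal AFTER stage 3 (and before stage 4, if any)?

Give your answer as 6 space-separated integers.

Input: [1, 0, -2, 2, 0, 2]
Stage 1 (OFFSET -5): 1+-5=-4, 0+-5=-5, -2+-5=-7, 2+-5=-3, 0+-5=-5, 2+-5=-3 -> [-4, -5, -7, -3, -5, -3]
Stage 2 (CLIP -4 6): clip(-4,-4,6)=-4, clip(-5,-4,6)=-4, clip(-7,-4,6)=-4, clip(-3,-4,6)=-3, clip(-5,-4,6)=-4, clip(-3,-4,6)=-3 -> [-4, -4, -4, -3, -4, -3]
Stage 3 (ABS): |-4|=4, |-4|=4, |-4|=4, |-3|=3, |-4|=4, |-3|=3 -> [4, 4, 4, 3, 4, 3]

Answer: 4 4 4 3 4 3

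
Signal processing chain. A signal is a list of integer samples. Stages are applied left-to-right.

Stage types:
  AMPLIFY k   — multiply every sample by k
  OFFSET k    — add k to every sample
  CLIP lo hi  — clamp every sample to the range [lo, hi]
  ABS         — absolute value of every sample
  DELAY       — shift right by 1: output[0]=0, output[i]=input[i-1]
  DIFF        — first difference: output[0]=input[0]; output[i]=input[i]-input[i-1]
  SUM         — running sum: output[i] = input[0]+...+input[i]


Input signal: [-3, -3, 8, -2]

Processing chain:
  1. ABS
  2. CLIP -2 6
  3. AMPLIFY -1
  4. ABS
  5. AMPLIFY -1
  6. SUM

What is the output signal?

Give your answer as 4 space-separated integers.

Input: [-3, -3, 8, -2]
Stage 1 (ABS): |-3|=3, |-3|=3, |8|=8, |-2|=2 -> [3, 3, 8, 2]
Stage 2 (CLIP -2 6): clip(3,-2,6)=3, clip(3,-2,6)=3, clip(8,-2,6)=6, clip(2,-2,6)=2 -> [3, 3, 6, 2]
Stage 3 (AMPLIFY -1): 3*-1=-3, 3*-1=-3, 6*-1=-6, 2*-1=-2 -> [-3, -3, -6, -2]
Stage 4 (ABS): |-3|=3, |-3|=3, |-6|=6, |-2|=2 -> [3, 3, 6, 2]
Stage 5 (AMPLIFY -1): 3*-1=-3, 3*-1=-3, 6*-1=-6, 2*-1=-2 -> [-3, -3, -6, -2]
Stage 6 (SUM): sum[0..0]=-3, sum[0..1]=-6, sum[0..2]=-12, sum[0..3]=-14 -> [-3, -6, -12, -14]

Answer: -3 -6 -12 -14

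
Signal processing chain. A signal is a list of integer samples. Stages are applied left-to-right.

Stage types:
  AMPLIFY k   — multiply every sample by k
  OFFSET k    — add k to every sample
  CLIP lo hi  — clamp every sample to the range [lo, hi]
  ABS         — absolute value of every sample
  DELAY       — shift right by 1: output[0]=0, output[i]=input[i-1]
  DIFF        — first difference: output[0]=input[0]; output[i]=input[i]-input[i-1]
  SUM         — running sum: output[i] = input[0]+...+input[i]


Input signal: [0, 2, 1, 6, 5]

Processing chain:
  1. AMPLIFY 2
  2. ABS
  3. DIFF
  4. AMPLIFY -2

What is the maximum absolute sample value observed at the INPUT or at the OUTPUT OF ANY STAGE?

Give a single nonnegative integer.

Input: [0, 2, 1, 6, 5] (max |s|=6)
Stage 1 (AMPLIFY 2): 0*2=0, 2*2=4, 1*2=2, 6*2=12, 5*2=10 -> [0, 4, 2, 12, 10] (max |s|=12)
Stage 2 (ABS): |0|=0, |4|=4, |2|=2, |12|=12, |10|=10 -> [0, 4, 2, 12, 10] (max |s|=12)
Stage 3 (DIFF): s[0]=0, 4-0=4, 2-4=-2, 12-2=10, 10-12=-2 -> [0, 4, -2, 10, -2] (max |s|=10)
Stage 4 (AMPLIFY -2): 0*-2=0, 4*-2=-8, -2*-2=4, 10*-2=-20, -2*-2=4 -> [0, -8, 4, -20, 4] (max |s|=20)
Overall max amplitude: 20

Answer: 20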